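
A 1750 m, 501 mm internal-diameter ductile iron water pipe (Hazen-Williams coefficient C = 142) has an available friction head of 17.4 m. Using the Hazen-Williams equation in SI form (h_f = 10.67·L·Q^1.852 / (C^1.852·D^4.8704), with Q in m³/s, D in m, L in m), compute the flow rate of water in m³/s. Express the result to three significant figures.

Rearranging: Q = [h_f·C^1.852·D^4.8704 / (10.67·L)]^(1/1.852)
Q = [17.4·142^1.852·0.501^4.8704 / (10.67·1750)]^0.540 = 0.5327 m³/s

Q ≈ 0.533 m³/s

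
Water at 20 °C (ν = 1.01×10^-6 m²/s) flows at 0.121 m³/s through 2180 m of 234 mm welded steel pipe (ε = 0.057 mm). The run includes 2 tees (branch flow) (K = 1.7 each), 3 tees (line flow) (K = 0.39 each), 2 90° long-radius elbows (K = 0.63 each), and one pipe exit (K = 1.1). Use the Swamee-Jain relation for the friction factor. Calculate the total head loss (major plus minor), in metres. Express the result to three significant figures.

H_L ≈ 61.5 m

V = 4Q/(πD²) = 2.814 m/s; V²/2g = 0.4035 m
Re = 6.52×10^5, ε/D = 2.44×10^-4 → f = 0.01561 (Swamee-Jain)
Major: h_f = f(L/D)·V²/2g = 0.01561·9316·0.4035 = 58.66 m
Minor: ΣK = 6.93; h_m = ΣK·V²/2g = 2.796 m
Total H_L = 58.66 + 2.796 = 61.46 m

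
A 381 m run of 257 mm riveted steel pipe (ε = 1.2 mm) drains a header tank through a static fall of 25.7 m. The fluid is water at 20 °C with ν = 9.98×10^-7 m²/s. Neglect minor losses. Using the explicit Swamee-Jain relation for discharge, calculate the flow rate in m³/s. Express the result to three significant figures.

Q ≈ 0.175 m³/s

Swamee-Jain (Type II): Q = -0.965·√(gD⁵h_f/L)·ln[ε/(3.7D) + √(3.17ν²L/(gD³h_f))]
√(gD⁵h_f/L) = √(9.81·0.257⁵·25.7/381) = 0.02724
ε/(3.7D) = 0.00126; √(3.17ν²L/(gD³h_f)) = 1.68×10^-5
Q = -0.965·0.02724·ln(0.001279) = 0.1751 m³/s
Check: V = 3.38 m/s, Re = 8.69×10^5, f = 0.02993, h_f = 25.8 m ≈ 25.7 m ✓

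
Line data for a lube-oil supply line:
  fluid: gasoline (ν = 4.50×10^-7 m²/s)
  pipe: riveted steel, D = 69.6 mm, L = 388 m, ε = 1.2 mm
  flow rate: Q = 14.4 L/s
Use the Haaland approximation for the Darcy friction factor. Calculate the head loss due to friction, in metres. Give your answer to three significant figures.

V = 4Q/(πD²) = 4·0.0144/(π·0.0696²) = 3.785 m/s
Re = VD/ν = 3.785·0.0696/4.50×10^-7 = 5.85×10^5 → turbulent
ε/D = 1.2/69.6 = 0.0172
Haaland: f = 0.04615
h_f = f(L/D)V²/(2g) = 0.04615·(388/0.0696)·3.785²/(2·9.81) = 187.8 m

h_f ≈ 188 m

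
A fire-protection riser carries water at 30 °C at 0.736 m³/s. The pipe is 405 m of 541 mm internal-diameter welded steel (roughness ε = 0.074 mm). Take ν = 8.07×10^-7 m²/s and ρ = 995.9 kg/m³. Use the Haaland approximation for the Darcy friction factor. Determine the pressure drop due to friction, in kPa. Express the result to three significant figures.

V = 4Q/(πD²) = 4·0.736/(π·0.541²) = 3.202 m/s
Re = VD/ν = 3.202·0.541/8.07×10^-7 = 2.15×10^6 → turbulent
ε/D = 0.074/541 = 1.37×10^-4
Haaland: f = 0.01330
h_f = f(L/D)V²/(2g) = 0.01330·(405/0.541)·3.202²/(2·9.81) = 5.203 m
Δp = ρg·h_f = 995.9·9.81·5.203 = 50.83 kPa

Δp ≈ 50.8 kPa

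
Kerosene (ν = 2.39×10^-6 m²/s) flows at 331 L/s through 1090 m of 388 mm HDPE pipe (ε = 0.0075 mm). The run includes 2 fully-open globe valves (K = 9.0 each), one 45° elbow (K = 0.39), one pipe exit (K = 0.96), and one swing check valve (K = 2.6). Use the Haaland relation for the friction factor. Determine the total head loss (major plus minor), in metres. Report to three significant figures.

V = 4Q/(πD²) = 2.799 m/s; V²/2g = 0.3994 m
Re = 4.54×10^5, ε/D = 1.93×10^-5 → f = 0.01350 (Haaland)
Major: h_f = f(L/D)·V²/2g = 0.01350·2809·0.3994 = 15.15 m
Minor: ΣK = 21.9; h_m = ΣK·V²/2g = 8.768 m
Total H_L = 15.15 + 8.768 = 23.92 m

H_L ≈ 23.9 m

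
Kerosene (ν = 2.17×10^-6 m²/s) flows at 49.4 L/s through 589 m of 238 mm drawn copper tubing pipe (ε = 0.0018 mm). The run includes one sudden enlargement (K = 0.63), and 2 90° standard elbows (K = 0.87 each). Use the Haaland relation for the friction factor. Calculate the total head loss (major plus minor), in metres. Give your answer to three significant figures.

V = 4Q/(πD²) = 1.110 m/s; V²/2g = 0.06284 m
Re = 1.22×10^5, ε/D = 7.56×10^-6 → f = 0.01714 (Haaland)
Major: h_f = f(L/D)·V²/2g = 0.01714·2475·0.06284 = 2.666 m
Minor: ΣK = 2.37; h_m = ΣK·V²/2g = 0.1489 m
Total H_L = 2.666 + 0.1489 = 2.815 m

H_L ≈ 2.82 m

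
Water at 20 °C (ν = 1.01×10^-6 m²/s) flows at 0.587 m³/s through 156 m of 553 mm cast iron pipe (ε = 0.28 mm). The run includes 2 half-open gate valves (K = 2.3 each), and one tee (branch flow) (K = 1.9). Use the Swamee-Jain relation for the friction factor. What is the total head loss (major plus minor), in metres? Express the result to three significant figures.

V = 4Q/(πD²) = 2.444 m/s; V²/2g = 0.3044 m
Re = 1.34×10^6, ε/D = 5.06×10^-4 → f = 0.01721 (Swamee-Jain)
Major: h_f = f(L/D)·V²/2g = 0.01721·282.1·0.3044 = 1.478 m
Minor: ΣK = 6.50; h_m = ΣK·V²/2g = 1.979 m
Total H_L = 1.478 + 1.979 = 3.457 m

H_L ≈ 3.46 m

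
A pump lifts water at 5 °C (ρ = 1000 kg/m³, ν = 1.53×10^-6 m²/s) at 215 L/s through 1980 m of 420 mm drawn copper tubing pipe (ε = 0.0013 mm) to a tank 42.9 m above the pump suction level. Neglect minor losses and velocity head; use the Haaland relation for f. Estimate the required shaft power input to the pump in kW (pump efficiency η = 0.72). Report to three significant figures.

P_shaft ≈ 149 kW

V = 4Q/(πD²) = 1.552 m/s; Re = 4.26×10^5; ε/D = 3.10×10^-6; f = 0.01348
h_f = f(L/D)V²/2g = 7.798 m
Total head H = z + h_f = 42.9 + 7.798 = 50.70 m
P_hyd = ρgQH = 1000·9.81·0.215·50.70 = 106.9 kW
P_shaft = P_hyd/η = 106.9/0.72 = 148.5 kW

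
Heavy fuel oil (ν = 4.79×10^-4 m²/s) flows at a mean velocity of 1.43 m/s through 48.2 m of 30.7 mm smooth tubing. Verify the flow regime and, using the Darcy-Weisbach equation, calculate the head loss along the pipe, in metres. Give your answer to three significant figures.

Re = VD/ν = 1.43·0.03070/4.79×10^-4 = 91.7 → laminar (Re < 2300)
f = 64/Re = 0.6983
h_f = f(L/D)V²/(2g) = 0.6983·(48.2/0.03070)·1.43²/(2·9.81) = 114.3 m

h_f ≈ 114 m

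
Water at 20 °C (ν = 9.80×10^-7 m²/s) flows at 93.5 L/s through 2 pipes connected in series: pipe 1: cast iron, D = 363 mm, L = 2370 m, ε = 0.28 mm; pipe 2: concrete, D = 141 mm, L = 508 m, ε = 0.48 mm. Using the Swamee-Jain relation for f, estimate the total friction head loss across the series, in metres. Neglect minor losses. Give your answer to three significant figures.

Pipe 1: V = 0.9035 m/s, Re = 3.35×10^5, ε/D = 7.71×10^-4, f = 0.01962, h_1 = f(L/D)V²/2g = 5.331 m
Pipe 2: V = 5.988 m/s, Re = 8.62×10^5, ε/D = 0.00340, f = 0.02734, h_2 = f(L/D)V²/2g = 180.0 m
Series → Q common, losses add: H = Σh = 185.3 m

H ≈ 185 m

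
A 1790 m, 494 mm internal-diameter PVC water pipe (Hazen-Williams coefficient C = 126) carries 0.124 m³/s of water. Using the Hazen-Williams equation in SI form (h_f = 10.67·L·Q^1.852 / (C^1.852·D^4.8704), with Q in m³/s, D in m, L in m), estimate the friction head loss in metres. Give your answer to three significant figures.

h_f = 10.67·1790·0.124^1.852 / (126^1.852·0.494^4.8704) = 1.599 m

h_f ≈ 1.60 m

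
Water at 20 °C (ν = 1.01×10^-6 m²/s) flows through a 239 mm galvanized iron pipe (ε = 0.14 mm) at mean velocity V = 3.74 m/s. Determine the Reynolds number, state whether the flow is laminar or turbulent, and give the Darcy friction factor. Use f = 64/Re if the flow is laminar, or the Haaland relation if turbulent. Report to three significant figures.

Re ≈ 8.85×10^5; turbulent; f ≈ 0.0178

Re = VD/ν = 3.740·0.239/1.01×10^-6 = 8.85×10^5
Re > 4000 → turbulent; ε/D = 5.86×10^-4
Haaland: f = 0.01778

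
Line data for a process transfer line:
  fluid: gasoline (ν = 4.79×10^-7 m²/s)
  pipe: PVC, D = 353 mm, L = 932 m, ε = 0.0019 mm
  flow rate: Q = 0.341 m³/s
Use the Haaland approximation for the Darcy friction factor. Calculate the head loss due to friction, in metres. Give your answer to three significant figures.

h_f ≈ 16.5 m

V = 4Q/(πD²) = 4·0.341/(π·0.353²) = 3.484 m/s
Re = VD/ν = 3.484·0.353/4.79×10^-7 = 2.57×10^6 → turbulent
ε/D = 0.0019/353 = 5.38×10^-6
Haaland: f = 0.01013
h_f = f(L/D)V²/(2g) = 0.01013·(932/0.353)·3.484²/(2·9.81) = 16.55 m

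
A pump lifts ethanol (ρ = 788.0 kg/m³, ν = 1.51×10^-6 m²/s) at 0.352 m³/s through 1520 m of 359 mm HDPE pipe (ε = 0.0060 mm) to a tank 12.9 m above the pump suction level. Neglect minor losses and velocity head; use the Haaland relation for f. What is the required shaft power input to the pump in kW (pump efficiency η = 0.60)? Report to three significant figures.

P_shaft ≈ 203 kW

V = 4Q/(πD²) = 3.477 m/s; Re = 8.27×10^5; ε/D = 1.67×10^-5; f = 0.01224
h_f = f(L/D)V²/2g = 31.94 m
Total head H = z + h_f = 12.9 + 31.94 = 44.84 m
P_hyd = ρgQH = 788.0·9.81·0.352·44.84 = 122.0 kW
P_shaft = P_hyd/η = 122.0/0.60 = 203.4 kW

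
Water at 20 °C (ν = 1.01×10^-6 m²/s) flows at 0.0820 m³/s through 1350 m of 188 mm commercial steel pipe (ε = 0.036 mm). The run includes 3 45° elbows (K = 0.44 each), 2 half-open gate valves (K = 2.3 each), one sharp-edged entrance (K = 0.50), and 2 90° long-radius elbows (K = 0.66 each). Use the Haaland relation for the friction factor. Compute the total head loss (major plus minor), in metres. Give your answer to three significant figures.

H_L ≈ 51.6 m

V = 4Q/(πD²) = 2.954 m/s; V²/2g = 0.4448 m
Re = 5.50×10^5, ε/D = 1.91×10^-4 → f = 0.01509 (Haaland)
Major: h_f = f(L/D)·V²/2g = 0.01509·7181·0.4448 = 48.19 m
Minor: ΣK = 7.74; h_m = ΣK·V²/2g = 3.442 m
Total H_L = 48.19 + 3.442 = 51.64 m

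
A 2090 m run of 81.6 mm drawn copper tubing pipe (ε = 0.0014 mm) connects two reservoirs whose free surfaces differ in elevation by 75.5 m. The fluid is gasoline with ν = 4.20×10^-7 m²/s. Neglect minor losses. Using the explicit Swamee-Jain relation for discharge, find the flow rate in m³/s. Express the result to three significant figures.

Swamee-Jain (Type II): Q = -0.965·√(gD⁵h_f/L)·ln[ε/(3.7D) + √(3.17ν²L/(gD³h_f))]
√(gD⁵h_f/L) = √(9.81·0.0816⁵·75.5/2090) = 0.001132
ε/(3.7D) = 4.64×10^-6; √(3.17ν²L/(gD³h_f)) = 5.39×10^-5
Q = -0.965·0.001132·ln(5.853×10^-5) = 0.01065 m³/s
Check: V = 2.04 m/s, Re = 3.96×10^5, f = 0.01389, h_f = 75.2 m ≈ 75.5 m ✓

Q ≈ 0.0106 m³/s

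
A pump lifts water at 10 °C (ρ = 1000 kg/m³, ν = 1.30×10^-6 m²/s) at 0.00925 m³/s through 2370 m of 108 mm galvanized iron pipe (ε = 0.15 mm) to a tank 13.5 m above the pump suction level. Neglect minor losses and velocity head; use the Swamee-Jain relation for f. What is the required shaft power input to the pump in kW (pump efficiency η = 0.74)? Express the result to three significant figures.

P_shaft ≈ 5.00 kW

V = 4Q/(πD²) = 1.010 m/s; Re = 8.39×10^4; ε/D = 0.00139; f = 0.02395
h_f = f(L/D)V²/2g = 27.31 m
Total head H = z + h_f = 13.5 + 27.31 = 40.81 m
P_hyd = ρgQH = 1000·9.81·0.00925·40.81 = 3.704 kW
P_shaft = P_hyd/η = 3.704/0.74 = 5.005 kW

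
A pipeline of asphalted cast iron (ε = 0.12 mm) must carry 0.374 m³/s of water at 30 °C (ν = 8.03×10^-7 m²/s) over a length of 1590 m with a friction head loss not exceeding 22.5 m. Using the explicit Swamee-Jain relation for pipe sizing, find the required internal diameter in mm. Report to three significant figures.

D ≈ 424 mm

Swamee-Jain (Type III): D = 0.66·[ε^1.25·(LQ²/(gh_f))^4.75 + ν·Q^9.4·(L/(gh_f))^5.2]^0.04
LQ²/(gh_f) = 1.008; L/(gh_f) = 7.204
Term 1 = ε^1.25·(…)^4.75 = 1.30×10^-5; Term 2 = ν·Q^9.4·(…)^5.2 = 2.23×10^-6
D = 0.66·(1.30×10^-5 + 2.23×10^-6)^0.04 = 0.4235 m = 424 mm
Check: V = 2.65 m/s, Re = 1.40×10^6, f = 0.01540, h_f = 20.8 m ≈ 22.5 m ✓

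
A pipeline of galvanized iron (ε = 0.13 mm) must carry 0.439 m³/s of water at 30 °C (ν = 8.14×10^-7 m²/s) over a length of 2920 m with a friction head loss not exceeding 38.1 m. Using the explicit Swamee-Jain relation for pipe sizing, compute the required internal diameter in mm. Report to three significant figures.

D ≈ 459 mm

Swamee-Jain (Type III): D = 0.66·[ε^1.25·(LQ²/(gh_f))^4.75 + ν·Q^9.4·(L/(gh_f))^5.2]^0.04
LQ²/(gh_f) = 1.506; L/(gh_f) = 7.812
Term 1 = ε^1.25·(…)^4.75 = 9.70×10^-5; Term 2 = ν·Q^9.4·(…)^5.2 = 1.56×10^-5
D = 0.66·(9.70×10^-5 + 1.56×10^-5)^0.04 = 0.4588 m = 459 mm
Check: V = 2.66 m/s, Re = 1.50×10^6, f = 0.01536, h_f = 35.2 m ≈ 38.1 m ✓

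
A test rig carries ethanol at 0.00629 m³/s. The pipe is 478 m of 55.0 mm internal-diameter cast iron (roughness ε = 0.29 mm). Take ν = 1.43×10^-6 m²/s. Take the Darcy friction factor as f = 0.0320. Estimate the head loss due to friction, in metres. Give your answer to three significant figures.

V = 4Q/(πD²) = 4·0.00629/(π·0.0550²) = 2.647 m/s
h_f = f(L/D)V²/(2g) = 0.03200·(478/0.0550)·2.647²/(2·9.81) = 99.35 m

h_f ≈ 99.4 m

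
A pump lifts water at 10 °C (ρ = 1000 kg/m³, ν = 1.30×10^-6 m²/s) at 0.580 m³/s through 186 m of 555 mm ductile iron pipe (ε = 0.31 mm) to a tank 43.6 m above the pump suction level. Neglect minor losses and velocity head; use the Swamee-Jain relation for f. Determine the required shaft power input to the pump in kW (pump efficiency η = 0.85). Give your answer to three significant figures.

V = 4Q/(πD²) = 2.397 m/s; Re = 1.02×10^6; ε/D = 5.59×10^-4; f = 0.01767
h_f = f(L/D)V²/2g = 1.735 m
Total head H = z + h_f = 43.6 + 1.735 = 45.34 m
P_hyd = ρgQH = 1000·9.81·0.580·45.34 = 257.9 kW
P_shaft = P_hyd/η = 257.9/0.85 = 303.5 kW

P_shaft ≈ 303 kW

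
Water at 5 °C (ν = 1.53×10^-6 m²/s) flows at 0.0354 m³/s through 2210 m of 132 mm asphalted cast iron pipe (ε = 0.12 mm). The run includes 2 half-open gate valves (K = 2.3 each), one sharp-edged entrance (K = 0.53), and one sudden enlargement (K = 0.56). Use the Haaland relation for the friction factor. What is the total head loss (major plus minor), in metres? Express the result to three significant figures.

V = 4Q/(πD²) = 2.587 m/s; V²/2g = 0.3411 m
Re = 2.23×10^5, ε/D = 9.09×10^-4 → f = 0.02042 (Haaland)
Major: h_f = f(L/D)·V²/2g = 0.02042·16742·0.3411 = 116.6 m
Minor: ΣK = 5.69; h_m = ΣK·V²/2g = 1.941 m
Total H_L = 116.6 + 1.941 = 118.5 m

H_L ≈ 119 m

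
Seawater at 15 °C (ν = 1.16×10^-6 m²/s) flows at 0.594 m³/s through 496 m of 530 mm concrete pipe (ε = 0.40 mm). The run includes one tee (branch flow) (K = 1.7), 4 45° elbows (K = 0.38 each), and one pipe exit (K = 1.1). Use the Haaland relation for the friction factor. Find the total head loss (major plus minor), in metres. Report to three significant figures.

H_L ≈ 8.05 m

V = 4Q/(πD²) = 2.692 m/s; V²/2g = 0.3695 m
Re = 1.23×10^6, ε/D = 7.55×10^-4 → f = 0.01866 (Haaland)
Major: h_f = f(L/D)·V²/2g = 0.01866·935.8·0.3695 = 6.452 m
Minor: ΣK = 4.32; h_m = ΣK·V²/2g = 1.596 m
Total H_L = 6.452 + 1.596 = 8.048 m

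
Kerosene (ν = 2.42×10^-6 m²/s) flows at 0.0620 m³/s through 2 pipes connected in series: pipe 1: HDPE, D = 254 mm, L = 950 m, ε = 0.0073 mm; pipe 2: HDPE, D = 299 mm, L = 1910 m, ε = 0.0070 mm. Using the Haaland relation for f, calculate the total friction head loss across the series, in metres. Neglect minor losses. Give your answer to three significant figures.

Pipe 1: V = 1.224 m/s, Re = 1.28×10^5, ε/D = 2.87×10^-5, f = 0.01706, h_1 = f(L/D)V²/2g = 4.870 m
Pipe 2: V = 0.8830 m/s, Re = 1.09×10^5, ε/D = 2.34×10^-5, f = 0.01760, h_2 = f(L/D)V²/2g = 4.468 m
Series → Q common, losses add: H = Σh = 9.338 m

H ≈ 9.34 m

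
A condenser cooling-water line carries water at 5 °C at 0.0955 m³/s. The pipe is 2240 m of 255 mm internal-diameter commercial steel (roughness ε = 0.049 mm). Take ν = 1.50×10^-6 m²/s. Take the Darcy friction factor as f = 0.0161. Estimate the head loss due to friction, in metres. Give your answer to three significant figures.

h_f ≈ 25.2 m

V = 4Q/(πD²) = 4·0.0955/(π·0.255²) = 1.870 m/s
h_f = f(L/D)V²/(2g) = 0.01610·(2240/0.255)·1.870²/(2·9.81) = 25.21 m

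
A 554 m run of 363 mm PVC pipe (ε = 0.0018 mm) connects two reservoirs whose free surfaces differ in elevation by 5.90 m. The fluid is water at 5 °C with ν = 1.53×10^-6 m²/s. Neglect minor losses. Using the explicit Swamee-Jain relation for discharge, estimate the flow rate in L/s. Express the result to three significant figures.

Swamee-Jain (Type II): Q = -0.965·√(gD⁵h_f/L)·ln[ε/(3.7D) + √(3.17ν²L/(gD³h_f))]
√(gD⁵h_f/L) = √(9.81·0.363⁵·5.90/554) = 0.02566
ε/(3.7D) = 1.34×10^-6; √(3.17ν²L/(gD³h_f)) = 3.85×10^-5
Q = -0.965·0.02566·ln(3.988×10^-5) = 0.2508 m³/s
Check: V = 2.42 m/s, Re = 5.75×10^5, f = 0.01286, h_f = 5.88 m ≈ 5.90 m ✓

Q ≈ 251 L/s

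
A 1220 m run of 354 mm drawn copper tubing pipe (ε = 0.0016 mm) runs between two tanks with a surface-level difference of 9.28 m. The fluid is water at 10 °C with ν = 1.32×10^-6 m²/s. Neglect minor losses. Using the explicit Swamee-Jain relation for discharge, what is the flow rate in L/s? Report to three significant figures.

Swamee-Jain (Type II): Q = -0.965·√(gD⁵h_f/L)·ln[ε/(3.7D) + √(3.17ν²L/(gD³h_f))]
√(gD⁵h_f/L) = √(9.81·0.354⁵·9.28/1220) = 0.02037
ε/(3.7D) = 1.22×10^-6; √(3.17ν²L/(gD³h_f)) = 4.08×10^-5
Q = -0.965·0.02037·ln(4.207×10^-5) = 0.1980 m³/s
Check: V = 2.01 m/s, Re = 5.40×10^5, f = 0.01299, h_f = 9.24 m ≈ 9.28 m ✓

Q ≈ 198 L/s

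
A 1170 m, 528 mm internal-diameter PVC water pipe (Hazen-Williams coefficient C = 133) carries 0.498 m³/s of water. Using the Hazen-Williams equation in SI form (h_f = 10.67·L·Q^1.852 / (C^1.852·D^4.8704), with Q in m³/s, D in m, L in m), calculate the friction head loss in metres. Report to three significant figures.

h_f = 10.67·1170·0.498^1.852 / (133^1.852·0.528^4.8704) = 8.977 m

h_f ≈ 8.98 m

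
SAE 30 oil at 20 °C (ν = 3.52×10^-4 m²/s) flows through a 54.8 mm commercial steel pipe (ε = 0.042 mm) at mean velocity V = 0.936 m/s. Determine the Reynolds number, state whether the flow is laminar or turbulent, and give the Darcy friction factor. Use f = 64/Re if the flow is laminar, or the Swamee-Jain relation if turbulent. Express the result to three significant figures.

Re = VD/ν = 0.9360·0.0548/3.52×10^-4 = 146
Re < 2300 → laminar → f = 64/Re = 0.4392

Re ≈ 146; laminar; f = 64/Re ≈ 0.439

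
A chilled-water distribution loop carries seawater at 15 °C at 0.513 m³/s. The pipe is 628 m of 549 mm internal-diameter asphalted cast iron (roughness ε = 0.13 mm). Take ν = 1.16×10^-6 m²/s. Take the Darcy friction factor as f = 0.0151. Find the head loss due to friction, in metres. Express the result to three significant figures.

h_f ≈ 4.13 m

V = 4Q/(πD²) = 4·0.513/(π·0.549²) = 2.167 m/s
h_f = f(L/D)V²/(2g) = 0.01510·(628/0.549)·2.167²/(2·9.81) = 4.135 m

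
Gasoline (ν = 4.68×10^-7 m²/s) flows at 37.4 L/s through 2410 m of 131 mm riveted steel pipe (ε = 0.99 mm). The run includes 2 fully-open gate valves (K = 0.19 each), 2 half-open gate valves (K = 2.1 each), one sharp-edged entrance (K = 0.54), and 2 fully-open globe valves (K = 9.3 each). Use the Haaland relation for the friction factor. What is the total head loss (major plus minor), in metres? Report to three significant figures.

H_L ≈ 260 m

V = 4Q/(πD²) = 2.775 m/s; V²/2g = 0.3924 m
Re = 7.77×10^5, ε/D = 0.00756 → f = 0.03471 (Haaland)
Major: h_f = f(L/D)·V²/2g = 0.03471·18397·0.3924 = 250.6 m
Minor: ΣK = 23.7; h_m = ΣK·V²/2g = 9.309 m
Total H_L = 250.6 + 9.309 = 259.9 m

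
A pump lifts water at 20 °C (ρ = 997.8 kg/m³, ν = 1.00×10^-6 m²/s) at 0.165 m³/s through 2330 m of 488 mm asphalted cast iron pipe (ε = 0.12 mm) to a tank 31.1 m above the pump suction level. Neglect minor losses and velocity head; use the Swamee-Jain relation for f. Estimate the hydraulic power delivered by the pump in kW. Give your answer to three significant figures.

V = 4Q/(πD²) = 0.8822 m/s; Re = 4.31×10^5; ε/D = 2.46×10^-4; f = 0.01612
h_f = f(L/D)V²/2g = 3.052 m
Total head H = z + h_f = 31.1 + 3.052 = 34.15 m
P_hyd = ρgQH = 997.8·9.81·0.165·34.15 = 55.16 kW

P_hyd ≈ 55.2 kW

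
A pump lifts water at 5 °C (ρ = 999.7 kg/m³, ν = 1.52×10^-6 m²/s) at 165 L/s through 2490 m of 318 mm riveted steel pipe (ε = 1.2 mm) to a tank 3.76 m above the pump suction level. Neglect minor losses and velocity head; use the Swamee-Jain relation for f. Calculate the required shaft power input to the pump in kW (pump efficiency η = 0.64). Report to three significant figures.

V = 4Q/(πD²) = 2.077 m/s; Re = 4.35×10^5; ε/D = 0.00377; f = 0.02832
h_f = f(L/D)V²/2g = 48.77 m
Total head H = z + h_f = 3.76 + 48.77 = 52.53 m
P_hyd = ρgQH = 999.7·9.81·0.165·52.53 = 85.01 kW
P_shaft = P_hyd/η = 85.01/0.64 = 132.8 kW

P_shaft ≈ 133 kW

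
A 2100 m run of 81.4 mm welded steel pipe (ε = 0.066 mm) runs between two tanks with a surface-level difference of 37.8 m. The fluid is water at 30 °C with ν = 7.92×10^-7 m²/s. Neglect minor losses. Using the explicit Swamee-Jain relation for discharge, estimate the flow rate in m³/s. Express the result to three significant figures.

Q ≈ 0.00607 m³/s

Swamee-Jain (Type II): Q = -0.965·√(gD⁵h_f/L)·ln[ε/(3.7D) + √(3.17ν²L/(gD³h_f))]
√(gD⁵h_f/L) = √(9.81·0.0814⁵·37.8/2100) = 7.944×10^-4
ε/(3.7D) = 2.19×10^-4; √(3.17ν²L/(gD³h_f)) = 1.44×10^-4
Q = -0.965·7.944×10^-4·ln(3.636×10^-4) = 0.006071 m³/s
Check: V = 1.17 m/s, Re = 1.20×10^5, f = 0.02128, h_f = 38.1 m ≈ 37.8 m ✓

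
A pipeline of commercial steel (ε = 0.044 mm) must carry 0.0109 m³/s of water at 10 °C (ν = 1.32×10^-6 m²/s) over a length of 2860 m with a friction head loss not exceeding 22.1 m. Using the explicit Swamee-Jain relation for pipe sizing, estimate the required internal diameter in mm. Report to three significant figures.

D ≈ 122 mm

Swamee-Jain (Type III): D = 0.66·[ε^1.25·(LQ²/(gh_f))^4.75 + ν·Q^9.4·(L/(gh_f))^5.2]^0.04
LQ²/(gh_f) = 0.001567; L/(gh_f) = 13.19
Term 1 = ε^1.25·(…)^4.75 = 1.70×10^-19; Term 2 = ν·Q^9.4·(…)^5.2 = 3.15×10^-19
D = 0.66·(1.70×10^-19 + 3.15×10^-19)^0.04 = 0.1222 m = 122 mm
Check: V = 0.930 m/s, Re = 8.61×10^4, f = 0.02023, h_f = 20.9 m ≈ 22.1 m ✓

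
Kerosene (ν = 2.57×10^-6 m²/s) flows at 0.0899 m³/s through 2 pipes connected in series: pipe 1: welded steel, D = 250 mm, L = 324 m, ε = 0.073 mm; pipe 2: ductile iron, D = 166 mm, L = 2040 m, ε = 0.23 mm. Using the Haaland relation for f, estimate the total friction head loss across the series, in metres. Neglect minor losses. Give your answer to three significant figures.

Pipe 1: V = 1.831 m/s, Re = 1.78×10^5, ε/D = 2.92×10^-4, f = 0.01770, h_1 = f(L/D)V²/2g = 3.921 m
Pipe 2: V = 4.154 m/s, Re = 2.68×10^5, ε/D = 0.00139, f = 0.02209, h_2 = f(L/D)V²/2g = 238.8 m
Series → Q common, losses add: H = Σh = 242.7 m

H ≈ 243 m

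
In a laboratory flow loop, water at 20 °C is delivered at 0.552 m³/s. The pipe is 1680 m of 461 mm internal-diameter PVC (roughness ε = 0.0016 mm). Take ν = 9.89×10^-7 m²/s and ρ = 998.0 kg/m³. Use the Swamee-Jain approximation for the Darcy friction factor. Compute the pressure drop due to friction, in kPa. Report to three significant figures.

Δp ≈ 217 kPa

V = 4Q/(πD²) = 4·0.552/(π·0.461²) = 3.307 m/s
Re = VD/ν = 3.307·0.461/9.89×10^-7 = 1.54×10^6 → turbulent
ε/D = 0.0016/461 = 3.47×10^-6
Swamee-Jain: f = 0.01092
h_f = f(L/D)V²/(2g) = 0.01092·(1680/0.461)·3.307²/(2·9.81) = 22.18 m
Δp = ρg·h_f = 998.0·9.81·22.18 = 217.2 kPa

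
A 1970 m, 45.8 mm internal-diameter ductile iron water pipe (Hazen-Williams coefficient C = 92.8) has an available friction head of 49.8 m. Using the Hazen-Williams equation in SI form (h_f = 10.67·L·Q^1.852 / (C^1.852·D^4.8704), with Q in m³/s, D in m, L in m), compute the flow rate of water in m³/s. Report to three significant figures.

Q ≈ 0.00107 m³/s

Rearranging: Q = [h_f·C^1.852·D^4.8704 / (10.67·L)]^(1/1.852)
Q = [49.8·92.8^1.852·0.0458^4.8704 / (10.67·1970)]^0.540 = 0.001067 m³/s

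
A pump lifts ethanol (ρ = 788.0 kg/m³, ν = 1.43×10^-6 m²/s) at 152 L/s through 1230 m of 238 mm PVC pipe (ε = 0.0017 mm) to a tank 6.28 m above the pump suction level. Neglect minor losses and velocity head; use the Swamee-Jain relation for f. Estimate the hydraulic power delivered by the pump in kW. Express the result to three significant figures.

V = 4Q/(πD²) = 3.417 m/s; Re = 5.69×10^5; ε/D = 7.14×10^-6; f = 0.01292
h_f = f(L/D)V²/2g = 39.73 m
Total head H = z + h_f = 6.28 + 39.73 = 46.01 m
P_hyd = ρgQH = 788.0·9.81·0.152·46.01 = 54.06 kW

P_hyd ≈ 54.1 kW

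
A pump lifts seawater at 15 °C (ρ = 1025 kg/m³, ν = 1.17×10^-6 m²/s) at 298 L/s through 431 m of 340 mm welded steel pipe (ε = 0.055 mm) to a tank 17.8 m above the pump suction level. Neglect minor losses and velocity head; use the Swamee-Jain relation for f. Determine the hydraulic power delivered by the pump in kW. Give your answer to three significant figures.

V = 4Q/(πD²) = 3.282 m/s; Re = 9.54×10^5; ε/D = 1.62×10^-4; f = 0.01438
h_f = f(L/D)V²/2g = 10.01 m
Total head H = z + h_f = 17.8 + 10.01 = 27.81 m
P_hyd = ρgQH = 1025·9.81·0.298·27.81 = 83.32 kW

P_hyd ≈ 83.3 kW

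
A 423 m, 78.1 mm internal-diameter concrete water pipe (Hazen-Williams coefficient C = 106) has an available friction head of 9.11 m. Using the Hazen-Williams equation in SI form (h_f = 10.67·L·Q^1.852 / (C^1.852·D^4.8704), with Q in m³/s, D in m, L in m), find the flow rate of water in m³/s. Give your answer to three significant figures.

Rearranging: Q = [h_f·C^1.852·D^4.8704 / (10.67·L)]^(1/1.852)
Q = [9.11·106^1.852·0.0781^4.8704 / (10.67·423)]^0.540 = 0.004550 m³/s

Q ≈ 0.00455 m³/s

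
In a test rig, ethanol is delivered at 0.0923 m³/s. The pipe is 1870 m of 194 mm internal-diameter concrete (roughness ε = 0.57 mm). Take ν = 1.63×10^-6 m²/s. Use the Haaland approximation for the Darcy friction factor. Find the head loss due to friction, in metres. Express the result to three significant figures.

h_f ≈ 126 m

V = 4Q/(πD²) = 4·0.0923/(π·0.194²) = 3.123 m/s
Re = VD/ν = 3.123·0.194/1.63×10^-6 = 3.72×10^5 → turbulent
ε/D = 0.57/194 = 0.00294
Haaland: f = 0.02640
h_f = f(L/D)V²/(2g) = 0.02640·(1870/0.194)·3.123²/(2·9.81) = 126.4 m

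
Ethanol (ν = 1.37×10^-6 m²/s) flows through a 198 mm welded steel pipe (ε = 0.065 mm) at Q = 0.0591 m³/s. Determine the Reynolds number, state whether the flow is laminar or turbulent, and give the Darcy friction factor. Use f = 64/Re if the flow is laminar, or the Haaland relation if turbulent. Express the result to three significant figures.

V = 4Q/(πD²) = 1.919 m/s
Re = VD/ν = 1.919·0.198/1.37×10^-6 = 2.77×10^5
Re > 4000 → turbulent; ε/D = 3.28×10^-4
Haaland: f = 0.01711

Re ≈ 2.77×10^5; turbulent; f ≈ 0.0171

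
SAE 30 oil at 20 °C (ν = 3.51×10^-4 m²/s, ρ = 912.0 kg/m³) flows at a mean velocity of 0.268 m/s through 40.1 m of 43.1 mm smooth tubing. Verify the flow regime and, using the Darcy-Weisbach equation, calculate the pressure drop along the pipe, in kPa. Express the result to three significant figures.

Δp ≈ 59.3 kPa

Re = VD/ν = 0.268·0.04310/3.51×10^-4 = 32.9 → laminar (Re < 2300)
f = 64/Re = 1.945
h_f = f(L/D)V²/(2g) = 1.945·(40.1/0.04310)·0.268²/(2·9.81) = 6.624 m
Δp = ρg·h_f = 912.0·9.81·6.624 = 59.26 kPa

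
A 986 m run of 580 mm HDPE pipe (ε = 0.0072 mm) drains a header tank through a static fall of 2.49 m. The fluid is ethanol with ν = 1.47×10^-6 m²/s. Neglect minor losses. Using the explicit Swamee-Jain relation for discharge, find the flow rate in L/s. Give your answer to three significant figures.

Q ≈ 393 L/s

Swamee-Jain (Type II): Q = -0.965·√(gD⁵h_f/L)·ln[ε/(3.7D) + √(3.17ν²L/(gD³h_f))]
√(gD⁵h_f/L) = √(9.81·0.580⁵·2.49/986) = 0.04032
ε/(3.7D) = 3.36×10^-6; √(3.17ν²L/(gD³h_f)) = 3.76×10^-5
Q = -0.965·0.04032·ln(4.100×10^-5) = 0.3931 m³/s
Check: V = 1.49 m/s, Re = 5.87×10^5, f = 0.01294, h_f = 2.48 m ≈ 2.49 m ✓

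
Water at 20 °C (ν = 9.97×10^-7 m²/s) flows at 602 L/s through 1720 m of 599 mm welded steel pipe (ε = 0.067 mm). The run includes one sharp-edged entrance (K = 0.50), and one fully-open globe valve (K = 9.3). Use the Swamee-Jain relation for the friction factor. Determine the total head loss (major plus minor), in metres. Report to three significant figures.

H_L ≈ 11.2 m

V = 4Q/(πD²) = 2.136 m/s; V²/2g = 0.2326 m
Re = 1.28×10^6, ε/D = 1.12×10^-4 → f = 0.01343 (Swamee-Jain)
Major: h_f = f(L/D)·V²/2g = 0.01343·2871·0.2326 = 8.970 m
Minor: ΣK = 9.80; h_m = ΣK·V²/2g = 2.279 m
Total H_L = 8.970 + 2.279 = 11.25 m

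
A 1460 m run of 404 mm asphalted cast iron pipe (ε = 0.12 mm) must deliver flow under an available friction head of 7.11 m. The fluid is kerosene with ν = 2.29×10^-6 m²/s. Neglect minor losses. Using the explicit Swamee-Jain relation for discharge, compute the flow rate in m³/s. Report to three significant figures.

Swamee-Jain (Type II): Q = -0.965·√(gD⁵h_f/L)·ln[ε/(3.7D) + √(3.17ν²L/(gD³h_f))]
√(gD⁵h_f/L) = √(9.81·0.404⁵·7.11/1460) = 0.02267
ε/(3.7D) = 8.03×10^-5; √(3.17ν²L/(gD³h_f)) = 7.26×10^-5
Q = -0.965·0.02267·ln(1.529×10^-4) = 0.1922 m³/s
Check: V = 1.50 m/s, Re = 2.65×10^5, f = 0.01725, h_f = 7.14 m ≈ 7.11 m ✓

Q ≈ 0.192 m³/s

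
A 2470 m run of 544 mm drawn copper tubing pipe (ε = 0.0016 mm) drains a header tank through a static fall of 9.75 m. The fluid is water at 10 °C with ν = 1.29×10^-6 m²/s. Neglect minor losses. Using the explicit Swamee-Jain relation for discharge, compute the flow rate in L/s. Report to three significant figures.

Swamee-Jain (Type II): Q = -0.965·√(gD⁵h_f/L)·ln[ε/(3.7D) + √(3.17ν²L/(gD³h_f))]
√(gD⁵h_f/L) = √(9.81·0.544⁵·9.75/2470) = 0.04295
ε/(3.7D) = 7.95×10^-7; √(3.17ν²L/(gD³h_f)) = 2.91×10^-5
Q = -0.965·0.04295·ln(2.988×10^-5) = 0.4318 m³/s
Check: V = 1.86 m/s, Re = 7.83×10^5, f = 0.01216, h_f = 9.72 m ≈ 9.75 m ✓

Q ≈ 432 L/s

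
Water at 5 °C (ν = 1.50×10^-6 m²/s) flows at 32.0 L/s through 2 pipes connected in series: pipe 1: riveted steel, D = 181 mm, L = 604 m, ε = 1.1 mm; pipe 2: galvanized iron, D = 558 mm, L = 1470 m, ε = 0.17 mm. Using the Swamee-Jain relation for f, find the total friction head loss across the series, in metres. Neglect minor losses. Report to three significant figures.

H ≈ 8.73 m

Pipe 1: V = 1.244 m/s, Re = 1.50×10^5, ε/D = 0.00608, f = 0.03300, h_1 = f(L/D)V²/2g = 8.681 m
Pipe 2: V = 0.1309 m/s, Re = 4.87×10^4, ε/D = 3.05×10^-4, f = 0.02205, h_2 = f(L/D)V²/2g = 0.05070 m
Series → Q common, losses add: H = Σh = 8.732 m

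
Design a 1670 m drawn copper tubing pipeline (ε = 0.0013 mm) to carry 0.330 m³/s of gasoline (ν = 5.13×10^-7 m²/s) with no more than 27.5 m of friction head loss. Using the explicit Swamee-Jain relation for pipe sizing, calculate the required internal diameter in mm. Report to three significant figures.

Swamee-Jain (Type III): D = 0.66·[ε^1.25·(LQ²/(gh_f))^4.75 + ν·Q^9.4·(L/(gh_f))^5.2]^0.04
LQ²/(gh_f) = 0.6741; L/(gh_f) = 6.190
Term 1 = ε^1.25·(…)^4.75 = 6.74×10^-9; Term 2 = ν·Q^9.4·(…)^5.2 = 2.00×10^-7
D = 0.66·(6.74×10^-9 + 2.00×10^-7)^0.04 = 0.3566 m = 357 mm
Check: V = 3.30 m/s, Re = 2.30×10^6, f = 0.01029, h_f = 26.8 m ≈ 27.5 m ✓

D ≈ 357 mm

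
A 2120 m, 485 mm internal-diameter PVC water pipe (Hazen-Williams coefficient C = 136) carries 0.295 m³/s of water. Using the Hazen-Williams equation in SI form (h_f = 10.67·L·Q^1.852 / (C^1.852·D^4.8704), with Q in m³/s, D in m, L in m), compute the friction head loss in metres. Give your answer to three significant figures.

h_f ≈ 8.95 m

h_f = 10.67·2120·0.295^1.852 / (136^1.852·0.485^4.8704) = 8.951 m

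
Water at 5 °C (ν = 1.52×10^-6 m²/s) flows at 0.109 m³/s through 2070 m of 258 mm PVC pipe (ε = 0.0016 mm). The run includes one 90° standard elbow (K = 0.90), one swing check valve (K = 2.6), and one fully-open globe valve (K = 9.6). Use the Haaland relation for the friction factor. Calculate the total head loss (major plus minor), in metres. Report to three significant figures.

V = 4Q/(πD²) = 2.085 m/s; V²/2g = 0.2216 m
Re = 3.54×10^5, ε/D = 6.20×10^-6 → f = 0.01396 (Haaland)
Major: h_f = f(L/D)·V²/2g = 0.01396·8023·0.2216 = 24.82 m
Minor: ΣK = 13.1; h_m = ΣK·V²/2g = 2.902 m
Total H_L = 24.82 + 2.902 = 27.72 m

H_L ≈ 27.7 m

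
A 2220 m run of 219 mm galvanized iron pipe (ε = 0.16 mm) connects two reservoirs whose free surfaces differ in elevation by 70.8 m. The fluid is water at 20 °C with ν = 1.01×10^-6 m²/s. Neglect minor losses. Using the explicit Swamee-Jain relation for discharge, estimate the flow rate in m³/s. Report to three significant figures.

Swamee-Jain (Type II): Q = -0.965·√(gD⁵h_f/L)·ln[ε/(3.7D) + √(3.17ν²L/(gD³h_f))]
√(gD⁵h_f/L) = √(9.81·0.219⁵·70.8/2220) = 0.01255
ε/(3.7D) = 1.97×10^-4; √(3.17ν²L/(gD³h_f)) = 3.14×10^-5
Q = -0.965·0.01255·ln(2.288×10^-4) = 0.1016 m³/s
Check: V = 2.70 m/s, Re = 5.85×10^5, f = 0.01897, h_f = 71.3 m ≈ 70.8 m ✓

Q ≈ 0.102 m³/s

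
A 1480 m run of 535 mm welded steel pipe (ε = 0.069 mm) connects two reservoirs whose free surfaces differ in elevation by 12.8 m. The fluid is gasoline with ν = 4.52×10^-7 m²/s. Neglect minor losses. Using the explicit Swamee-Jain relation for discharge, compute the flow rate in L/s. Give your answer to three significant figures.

Q ≈ 593 L/s

Swamee-Jain (Type II): Q = -0.965·√(gD⁵h_f/L)·ln[ε/(3.7D) + √(3.17ν²L/(gD³h_f))]
√(gD⁵h_f/L) = √(9.81·0.535⁵·12.8/1480) = 0.06098
ε/(3.7D) = 3.49×10^-5; √(3.17ν²L/(gD³h_f)) = 7.06×10^-6
Q = -0.965·0.06098·ln(4.192×10^-5) = 0.5932 m³/s
Check: V = 2.64 m/s, Re = 3.12×10^6, f = 0.01312, h_f = 12.9 m ≈ 12.8 m ✓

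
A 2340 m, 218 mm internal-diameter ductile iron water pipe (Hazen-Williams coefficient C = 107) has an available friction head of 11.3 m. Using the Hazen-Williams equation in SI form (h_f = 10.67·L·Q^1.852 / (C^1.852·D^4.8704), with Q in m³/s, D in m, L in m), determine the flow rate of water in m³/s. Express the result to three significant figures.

Q ≈ 0.0305 m³/s

Rearranging: Q = [h_f·C^1.852·D^4.8704 / (10.67·L)]^(1/1.852)
Q = [11.3·107^1.852·0.218^4.8704 / (10.67·2340)]^0.540 = 0.03047 m³/s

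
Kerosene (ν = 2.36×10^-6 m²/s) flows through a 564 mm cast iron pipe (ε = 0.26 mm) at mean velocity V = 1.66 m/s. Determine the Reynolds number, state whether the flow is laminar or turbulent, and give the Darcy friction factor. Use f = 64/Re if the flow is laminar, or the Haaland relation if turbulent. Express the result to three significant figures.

Re ≈ 3.97×10^5; turbulent; f ≈ 0.0175

Re = VD/ν = 1.660·0.564/2.36×10^-6 = 3.97×10^5
Re > 4000 → turbulent; ε/D = 4.61×10^-4
Haaland: f = 0.01753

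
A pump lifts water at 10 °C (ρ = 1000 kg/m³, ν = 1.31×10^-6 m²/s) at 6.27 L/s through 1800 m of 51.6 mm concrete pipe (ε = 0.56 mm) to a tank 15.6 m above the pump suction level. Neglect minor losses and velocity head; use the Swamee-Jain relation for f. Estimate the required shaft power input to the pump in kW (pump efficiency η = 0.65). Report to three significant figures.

V = 4Q/(πD²) = 2.998 m/s; Re = 1.18×10^5; ε/D = 0.0109; f = 0.03968
h_f = f(L/D)V²/2g = 634.2 m
Total head H = z + h_f = 15.6 + 634.2 = 649.8 m
P_hyd = ρgQH = 1000·9.81·0.00627·649.8 = 39.97 kW
P_shaft = P_hyd/η = 39.97/0.65 = 61.49 kW

P_shaft ≈ 61.5 kW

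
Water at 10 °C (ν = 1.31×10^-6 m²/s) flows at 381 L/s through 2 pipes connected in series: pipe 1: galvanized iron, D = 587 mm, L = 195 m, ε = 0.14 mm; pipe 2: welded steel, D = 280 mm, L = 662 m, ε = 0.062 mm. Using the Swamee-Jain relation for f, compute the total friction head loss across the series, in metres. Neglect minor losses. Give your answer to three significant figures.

Pipe 1: V = 1.408 m/s, Re = 6.31×10^5, ε/D = 2.39×10^-4, f = 0.01559, h_1 = f(L/D)V²/2g = 0.5233 m
Pipe 2: V = 6.188 m/s, Re = 1.32×10^6, ε/D = 2.21×10^-4, f = 0.01480, h_2 = f(L/D)V²/2g = 68.28 m
Series → Q common, losses add: H = Σh = 68.80 m

H ≈ 68.8 m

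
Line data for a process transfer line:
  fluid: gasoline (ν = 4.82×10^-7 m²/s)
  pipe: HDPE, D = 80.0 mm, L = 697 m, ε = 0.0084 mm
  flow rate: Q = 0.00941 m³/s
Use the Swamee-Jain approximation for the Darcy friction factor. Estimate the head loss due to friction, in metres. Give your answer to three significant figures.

V = 4Q/(πD²) = 4·0.00941/(π·0.0800²) = 1.872 m/s
Re = VD/ν = 1.872·0.0800/4.82×10^-7 = 3.11×10^5 → turbulent
ε/D = 0.0084/80.0 = 1.05×10^-4
Swamee-Jain: f = 0.01541
h_f = f(L/D)V²/(2g) = 0.01541·(697/0.0800)·1.872²/(2·9.81) = 23.98 m

h_f ≈ 24.0 m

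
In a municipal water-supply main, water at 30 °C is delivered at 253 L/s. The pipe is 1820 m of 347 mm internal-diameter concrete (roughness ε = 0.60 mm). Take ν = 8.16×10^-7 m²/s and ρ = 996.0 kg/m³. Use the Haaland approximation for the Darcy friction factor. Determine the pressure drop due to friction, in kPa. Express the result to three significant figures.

V = 4Q/(πD²) = 4·0.253/(π·0.347²) = 2.675 m/s
Re = VD/ν = 2.675·0.347/8.16×10^-7 = 1.14×10^6 → turbulent
ε/D = 0.60/347 = 0.00173
Haaland: f = 0.02274
h_f = f(L/D)V²/(2g) = 0.02274·(1820/0.347)·2.675²/(2·9.81) = 43.52 m
Δp = ρg·h_f = 996.0·9.81·43.52 = 425.2 kPa

Δp ≈ 425 kPa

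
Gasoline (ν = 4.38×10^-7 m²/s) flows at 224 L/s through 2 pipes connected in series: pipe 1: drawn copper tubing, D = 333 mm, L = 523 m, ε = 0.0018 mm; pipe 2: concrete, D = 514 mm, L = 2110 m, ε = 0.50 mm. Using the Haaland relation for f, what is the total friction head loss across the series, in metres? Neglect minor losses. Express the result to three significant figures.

H ≈ 10.4 m

Pipe 1: V = 2.572 m/s, Re = 1.96×10^6, ε/D = 5.41×10^-6, f = 0.01053, h_1 = f(L/D)V²/2g = 5.578 m
Pipe 2: V = 1.080 m/s, Re = 1.27×10^6, ε/D = 9.73×10^-4, f = 0.01976, h_2 = f(L/D)V²/2g = 4.818 m
Series → Q common, losses add: H = Σh = 10.40 m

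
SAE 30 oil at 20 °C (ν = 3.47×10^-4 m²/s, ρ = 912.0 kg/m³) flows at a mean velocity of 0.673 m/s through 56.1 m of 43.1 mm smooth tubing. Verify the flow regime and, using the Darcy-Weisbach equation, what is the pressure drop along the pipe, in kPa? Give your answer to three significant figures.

Δp ≈ 206 kPa

Re = VD/ν = 0.673·0.04310/3.47×10^-4 = 83.6 → laminar (Re < 2300)
f = 64/Re = 0.7656
h_f = f(L/D)V²/(2g) = 0.7656·(56.1/0.04310)·0.673²/(2·9.81) = 23.01 m
Δp = ρg·h_f = 912.0·9.81·23.01 = 205.8 kPa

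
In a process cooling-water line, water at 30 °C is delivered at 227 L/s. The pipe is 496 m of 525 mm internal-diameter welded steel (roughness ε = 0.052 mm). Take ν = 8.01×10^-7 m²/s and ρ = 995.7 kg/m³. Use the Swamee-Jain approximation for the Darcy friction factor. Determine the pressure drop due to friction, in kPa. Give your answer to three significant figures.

Δp ≈ 7.22 kPa

V = 4Q/(πD²) = 4·0.227/(π·0.525²) = 1.049 m/s
Re = VD/ν = 1.049·0.525/8.01×10^-7 = 6.87×10^5 → turbulent
ε/D = 0.052/525 = 9.90×10^-5
Swamee-Jain: f = 0.01397
h_f = f(L/D)V²/(2g) = 0.01397·(496/0.525)·1.049²/(2·9.81) = 0.7396 m
Δp = ρg·h_f = 995.7·9.81·0.7396 = 7.224 kPa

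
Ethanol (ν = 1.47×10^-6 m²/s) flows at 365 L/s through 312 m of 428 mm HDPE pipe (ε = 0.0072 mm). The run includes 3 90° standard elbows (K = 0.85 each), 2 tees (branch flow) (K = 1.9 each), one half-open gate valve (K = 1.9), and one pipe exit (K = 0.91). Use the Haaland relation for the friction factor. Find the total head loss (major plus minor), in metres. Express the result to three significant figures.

H_L ≈ 5.98 m

V = 4Q/(πD²) = 2.537 m/s; V²/2g = 0.3280 m
Re = 7.39×10^5, ε/D = 1.68×10^-5 → f = 0.01245 (Haaland)
Major: h_f = f(L/D)·V²/2g = 0.01245·729.0·0.3280 = 2.978 m
Minor: ΣK = 9.16; h_m = ΣK·V²/2g = 3.005 m
Total H_L = 2.978 + 3.005 = 5.983 m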